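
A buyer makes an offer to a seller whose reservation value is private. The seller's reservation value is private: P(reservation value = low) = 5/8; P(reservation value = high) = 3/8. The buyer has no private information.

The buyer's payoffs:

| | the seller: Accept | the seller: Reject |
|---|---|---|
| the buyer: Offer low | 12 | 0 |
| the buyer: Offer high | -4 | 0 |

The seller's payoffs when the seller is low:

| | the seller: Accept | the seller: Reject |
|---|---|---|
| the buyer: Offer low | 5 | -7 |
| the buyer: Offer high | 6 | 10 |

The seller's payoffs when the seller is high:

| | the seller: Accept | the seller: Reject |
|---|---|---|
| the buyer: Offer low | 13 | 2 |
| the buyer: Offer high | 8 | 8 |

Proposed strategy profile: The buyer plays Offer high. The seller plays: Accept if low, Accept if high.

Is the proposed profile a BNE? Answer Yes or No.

No

A profile is a BNE iff every type of every player is best-responding given beliefs about the other side.
The buyer plays Offer high: E[Offer high] = 5/8·(-4) + 3/8·(-4) = -4; E[Offer low] = 12. Not best-responding. ✗
The seller (reservation value low), facing Offer high: Accept gives 6, Reject gives 10. Proposed Accept is not best — profitable deviation exists. ✗
The seller (reservation value high), facing Offer high: Accept gives 8, Reject gives 8. Proposed Accept is best. ✓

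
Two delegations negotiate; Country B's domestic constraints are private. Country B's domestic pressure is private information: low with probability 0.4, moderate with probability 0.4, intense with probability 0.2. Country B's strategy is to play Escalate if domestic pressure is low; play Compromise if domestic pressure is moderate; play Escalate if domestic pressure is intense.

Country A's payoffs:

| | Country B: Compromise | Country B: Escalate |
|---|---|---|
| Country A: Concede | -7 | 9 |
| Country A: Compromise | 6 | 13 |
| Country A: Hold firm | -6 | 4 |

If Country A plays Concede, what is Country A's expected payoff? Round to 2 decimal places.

2.60

E[Concede] = 0.4·9 + 0.4·(-7) + 0.2·9 = 3.6 + (-2.8) + 1.8 = 2.6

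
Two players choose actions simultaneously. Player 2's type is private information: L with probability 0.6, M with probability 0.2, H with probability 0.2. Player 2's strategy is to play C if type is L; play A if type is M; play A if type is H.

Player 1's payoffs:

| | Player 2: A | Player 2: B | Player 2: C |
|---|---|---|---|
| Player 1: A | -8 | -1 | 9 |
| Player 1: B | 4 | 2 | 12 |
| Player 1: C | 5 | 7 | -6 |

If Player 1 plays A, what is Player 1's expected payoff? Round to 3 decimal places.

E[A] = 0.6·9 + 0.2·(-8) + 0.2·(-8) = 5.4 + (-1.6) + (-1.6) = 2.2

2.200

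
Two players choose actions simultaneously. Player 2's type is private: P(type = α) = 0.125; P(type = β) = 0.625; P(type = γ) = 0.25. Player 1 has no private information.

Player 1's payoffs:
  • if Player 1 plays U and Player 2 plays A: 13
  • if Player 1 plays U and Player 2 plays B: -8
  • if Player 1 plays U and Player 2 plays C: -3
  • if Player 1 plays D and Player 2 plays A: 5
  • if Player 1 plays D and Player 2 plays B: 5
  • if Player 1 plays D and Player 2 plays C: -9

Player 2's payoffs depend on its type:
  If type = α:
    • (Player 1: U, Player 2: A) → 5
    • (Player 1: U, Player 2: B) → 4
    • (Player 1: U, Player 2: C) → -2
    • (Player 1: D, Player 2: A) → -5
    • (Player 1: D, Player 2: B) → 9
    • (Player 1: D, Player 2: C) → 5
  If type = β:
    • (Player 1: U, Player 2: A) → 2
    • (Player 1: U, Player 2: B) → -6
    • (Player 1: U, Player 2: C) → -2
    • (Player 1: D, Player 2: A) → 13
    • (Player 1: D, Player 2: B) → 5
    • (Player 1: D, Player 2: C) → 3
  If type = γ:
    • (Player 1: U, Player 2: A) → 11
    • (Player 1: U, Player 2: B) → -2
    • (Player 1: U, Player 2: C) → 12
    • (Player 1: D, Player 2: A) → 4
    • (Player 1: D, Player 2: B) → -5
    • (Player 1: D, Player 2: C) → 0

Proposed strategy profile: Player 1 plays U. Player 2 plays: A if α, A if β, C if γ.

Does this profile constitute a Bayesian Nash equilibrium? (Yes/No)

A profile is a BNE iff every type of every player is best-responding given beliefs about the other side.
Player 1 plays U: E[U] = 0.125·(13) + 0.625·(13) + 0.25·(-3) = 9; E[D] = 1.5. Best-responding. ✓
Player 2 (type α), facing U: A gives 5, B gives 4, C gives -2. Proposed A is best. ✓
Player 2 (type β), facing U: A gives 2, B gives -6, C gives -2. Proposed A is best. ✓
Player 2 (type γ), facing U: A gives 11, B gives -2, C gives 12. Proposed C is best. ✓

Yes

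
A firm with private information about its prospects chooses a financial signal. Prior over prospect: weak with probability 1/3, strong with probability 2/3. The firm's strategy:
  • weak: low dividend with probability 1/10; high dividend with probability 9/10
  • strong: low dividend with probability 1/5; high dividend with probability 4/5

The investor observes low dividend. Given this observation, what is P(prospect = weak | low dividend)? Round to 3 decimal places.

P(low dividend) = (1/3)·(1/10) + (2/3)·(1/5) = 1/6
P(weak | low dividend) = ((1/3)·(1/10)) / (1/6) = (1/30) / (1/6) = 1/5

0.200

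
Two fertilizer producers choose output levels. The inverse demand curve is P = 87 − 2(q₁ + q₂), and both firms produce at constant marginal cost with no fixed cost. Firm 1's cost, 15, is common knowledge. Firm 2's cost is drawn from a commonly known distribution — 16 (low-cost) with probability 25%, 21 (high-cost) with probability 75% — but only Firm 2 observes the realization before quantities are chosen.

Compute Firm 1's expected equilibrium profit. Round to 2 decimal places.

327.25

Type-c best response for Firm 2: q₂(c) = (87 − c)/4 − q₁/2.
Firm 1 maximizes expected profit; its first-order condition is 87 − 4q₁ − 2E[q₂] − 15 = 0.
Substituting E[q₂] and solving: E[c₂] = 19.75, so q₁ = (87 − 2·15 + 19.75)/6 = 12.7917.
E[P] = 87 − 2·(q₁ + E[q₂]) = 40.5833; Firm 1's expected profit = (E[P] − 15)·q₁ = (40.5833 − 15)·12.7917 = 327.253.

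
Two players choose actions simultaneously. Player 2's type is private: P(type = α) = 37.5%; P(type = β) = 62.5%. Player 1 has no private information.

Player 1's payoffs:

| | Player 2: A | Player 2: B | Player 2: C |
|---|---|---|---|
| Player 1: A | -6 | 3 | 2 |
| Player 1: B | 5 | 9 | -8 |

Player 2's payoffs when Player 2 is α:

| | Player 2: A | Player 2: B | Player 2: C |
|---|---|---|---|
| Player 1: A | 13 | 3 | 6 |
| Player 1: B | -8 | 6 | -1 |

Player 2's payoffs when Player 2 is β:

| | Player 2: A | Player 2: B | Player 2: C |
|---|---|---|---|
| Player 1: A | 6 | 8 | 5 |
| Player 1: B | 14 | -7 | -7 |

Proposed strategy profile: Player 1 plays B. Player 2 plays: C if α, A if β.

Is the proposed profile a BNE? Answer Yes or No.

No

A profile is a BNE iff every type of every player is best-responding given beliefs about the other side.
Player 1 plays B: E[B] = 0.375·(-8) + 0.625·(5) = 0.125; E[A] = -3. Best-responding. ✓
Player 2 (type α), facing B: A gives -8, B gives 6, C gives -1. Proposed C is not best — profitable deviation exists. ✗
Player 2 (type β), facing B: A gives 14, B gives -7, C gives -7. Proposed A is best. ✓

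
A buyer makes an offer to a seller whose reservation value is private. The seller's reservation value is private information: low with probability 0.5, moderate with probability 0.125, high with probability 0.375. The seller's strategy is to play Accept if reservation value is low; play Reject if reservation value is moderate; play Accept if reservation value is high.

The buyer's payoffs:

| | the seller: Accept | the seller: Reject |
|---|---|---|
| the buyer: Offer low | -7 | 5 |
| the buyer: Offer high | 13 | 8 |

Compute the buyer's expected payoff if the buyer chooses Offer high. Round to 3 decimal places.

E[Offer high] = 0.5·13 + 0.125·8 + 0.375·13 = 6.5 + 1 + 4.875 = 12.375

12.375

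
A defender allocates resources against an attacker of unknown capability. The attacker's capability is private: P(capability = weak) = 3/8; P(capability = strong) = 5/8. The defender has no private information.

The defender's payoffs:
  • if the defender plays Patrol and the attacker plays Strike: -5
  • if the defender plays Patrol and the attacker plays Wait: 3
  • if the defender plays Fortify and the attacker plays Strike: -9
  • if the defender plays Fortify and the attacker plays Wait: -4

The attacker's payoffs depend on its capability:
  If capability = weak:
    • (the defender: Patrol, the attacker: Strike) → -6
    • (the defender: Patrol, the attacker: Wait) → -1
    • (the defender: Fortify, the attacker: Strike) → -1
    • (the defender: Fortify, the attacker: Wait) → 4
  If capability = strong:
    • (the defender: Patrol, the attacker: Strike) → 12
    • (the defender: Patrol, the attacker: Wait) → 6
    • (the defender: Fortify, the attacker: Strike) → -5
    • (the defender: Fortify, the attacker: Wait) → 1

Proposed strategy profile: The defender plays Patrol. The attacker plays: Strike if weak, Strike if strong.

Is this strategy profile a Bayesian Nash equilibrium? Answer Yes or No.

No

The defender plays Patrol: E[Patrol] = 3/8·(-5) + 5/8·(-5) = -5; E[Fortify] = -9. Best-responding. ✓
The attacker (capability weak), facing Patrol: Strike gives -6, Wait gives -1. Proposed Strike is not best — profitable deviation exists. ✗
The attacker (capability strong), facing Patrol: Strike gives 12, Wait gives 6. Proposed Strike is best. ✓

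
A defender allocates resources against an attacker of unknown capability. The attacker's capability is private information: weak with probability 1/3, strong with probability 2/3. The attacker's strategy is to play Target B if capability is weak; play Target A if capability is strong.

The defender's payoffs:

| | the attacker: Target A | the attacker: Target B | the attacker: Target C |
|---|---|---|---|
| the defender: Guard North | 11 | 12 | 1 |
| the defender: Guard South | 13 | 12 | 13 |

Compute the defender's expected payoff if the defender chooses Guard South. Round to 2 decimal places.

12.67

E[Guard South] = 1/3·12 + 2/3·13 = 4 + 26/3 = 38/3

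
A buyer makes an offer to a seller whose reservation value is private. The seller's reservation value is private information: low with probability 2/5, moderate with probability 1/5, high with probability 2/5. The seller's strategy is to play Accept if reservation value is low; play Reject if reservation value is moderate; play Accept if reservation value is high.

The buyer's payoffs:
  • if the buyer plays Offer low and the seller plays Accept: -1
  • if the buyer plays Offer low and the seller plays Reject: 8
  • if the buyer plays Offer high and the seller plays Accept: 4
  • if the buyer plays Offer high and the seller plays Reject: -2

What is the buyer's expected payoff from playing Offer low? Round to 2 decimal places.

0.80

E[Offer low] = 2/5·(-1) + 1/5·8 + 2/5·(-1) = (-2/5) + 8/5 + (-2/5) = 4/5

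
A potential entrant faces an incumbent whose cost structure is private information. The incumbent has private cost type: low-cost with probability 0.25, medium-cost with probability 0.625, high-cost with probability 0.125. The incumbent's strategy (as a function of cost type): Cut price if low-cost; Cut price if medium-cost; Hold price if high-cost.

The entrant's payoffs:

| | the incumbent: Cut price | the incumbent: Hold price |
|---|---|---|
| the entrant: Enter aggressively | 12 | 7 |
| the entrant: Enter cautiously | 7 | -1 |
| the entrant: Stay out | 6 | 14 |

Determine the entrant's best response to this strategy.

Enter aggressively

Compute the entrant's expected payoff for each action, taking the expectation over the incumbent's type.
E[Enter aggressively] = 0.25·(12) + 0.625·(12) + 0.125·(7) = 11.375
E[Enter cautiously] = 0.25·(7) + 0.625·(7) + 0.125·(-1) = 6
E[Stay out] = 0.25·(6) + 0.625·(6) + 0.125·(14) = 7
Best response: Enter aggressively (11.375 is the largest).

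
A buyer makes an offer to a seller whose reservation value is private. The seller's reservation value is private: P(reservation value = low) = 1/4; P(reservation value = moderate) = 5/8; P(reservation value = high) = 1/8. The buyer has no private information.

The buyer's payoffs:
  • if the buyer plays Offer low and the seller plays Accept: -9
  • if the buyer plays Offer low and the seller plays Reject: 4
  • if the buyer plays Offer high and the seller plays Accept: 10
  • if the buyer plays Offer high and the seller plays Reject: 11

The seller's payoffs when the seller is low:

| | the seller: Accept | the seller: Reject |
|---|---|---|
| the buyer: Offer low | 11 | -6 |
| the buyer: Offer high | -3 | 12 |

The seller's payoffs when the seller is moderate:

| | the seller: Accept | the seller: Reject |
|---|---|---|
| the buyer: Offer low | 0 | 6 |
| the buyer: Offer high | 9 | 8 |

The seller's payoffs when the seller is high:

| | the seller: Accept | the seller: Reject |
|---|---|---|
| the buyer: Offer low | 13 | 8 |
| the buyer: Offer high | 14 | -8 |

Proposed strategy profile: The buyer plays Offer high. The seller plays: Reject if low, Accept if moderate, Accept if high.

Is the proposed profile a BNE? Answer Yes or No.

Yes

The buyer plays Offer high: E[Offer high] = 1/4·(11) + 5/8·(10) + 1/8·(10) = 41/4; E[Offer low] = -23/4. Best-responding. ✓
The seller (reservation value low), facing Offer high: Accept gives -3, Reject gives 12. Proposed Reject is best. ✓
The seller (reservation value moderate), facing Offer high: Accept gives 9, Reject gives 8. Proposed Accept is best. ✓
The seller (reservation value high), facing Offer high: Accept gives 14, Reject gives -8. Proposed Accept is best. ✓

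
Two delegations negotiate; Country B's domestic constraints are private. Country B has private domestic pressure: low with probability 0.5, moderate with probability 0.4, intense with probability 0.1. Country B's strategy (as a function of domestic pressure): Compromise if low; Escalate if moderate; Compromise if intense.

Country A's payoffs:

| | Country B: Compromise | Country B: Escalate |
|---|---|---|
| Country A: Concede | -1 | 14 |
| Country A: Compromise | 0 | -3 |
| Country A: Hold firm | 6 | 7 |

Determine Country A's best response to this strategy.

E[Concede] = 0.5·(-1) + 0.4·(14) + 0.1·(-1) = 5
E[Compromise] = 0.5·(0) + 0.4·(-3) + 0.1·(0) = -1.2
E[Hold firm] = 0.5·(6) + 0.4·(7) + 0.1·(6) = 6.4
Best response: Hold firm (6.4 is the largest).

Hold firm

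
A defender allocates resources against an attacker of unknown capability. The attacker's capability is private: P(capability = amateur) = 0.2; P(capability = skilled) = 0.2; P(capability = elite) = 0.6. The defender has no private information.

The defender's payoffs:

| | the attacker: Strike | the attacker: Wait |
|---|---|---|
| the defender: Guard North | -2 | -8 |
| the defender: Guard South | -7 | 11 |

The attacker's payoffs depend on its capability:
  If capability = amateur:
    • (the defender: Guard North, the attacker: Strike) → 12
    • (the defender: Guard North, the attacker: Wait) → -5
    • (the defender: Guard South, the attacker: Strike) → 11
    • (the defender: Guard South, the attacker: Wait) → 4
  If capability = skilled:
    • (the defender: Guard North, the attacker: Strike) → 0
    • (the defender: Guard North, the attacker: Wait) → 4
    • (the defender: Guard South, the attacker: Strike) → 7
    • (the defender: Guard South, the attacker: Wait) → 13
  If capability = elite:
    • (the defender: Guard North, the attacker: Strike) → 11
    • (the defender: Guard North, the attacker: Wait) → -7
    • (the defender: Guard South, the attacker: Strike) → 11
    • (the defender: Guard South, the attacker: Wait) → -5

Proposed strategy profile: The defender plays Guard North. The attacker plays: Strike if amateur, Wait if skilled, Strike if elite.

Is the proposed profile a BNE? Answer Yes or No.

Yes

A profile is a BNE iff every type of every player is best-responding given beliefs about the other side.
The defender plays Guard North: E[Guard North] = 0.2·(-2) + 0.2·(-8) + 0.6·(-2) = -3.2; E[Guard South] = -3.4. Best-responding. ✓
The attacker (capability amateur), facing Guard North: Strike gives 12, Wait gives -5. Proposed Strike is best. ✓
The attacker (capability skilled), facing Guard North: Strike gives 0, Wait gives 4. Proposed Wait is best. ✓
The attacker (capability elite), facing Guard North: Strike gives 11, Wait gives -7. Proposed Strike is best. ✓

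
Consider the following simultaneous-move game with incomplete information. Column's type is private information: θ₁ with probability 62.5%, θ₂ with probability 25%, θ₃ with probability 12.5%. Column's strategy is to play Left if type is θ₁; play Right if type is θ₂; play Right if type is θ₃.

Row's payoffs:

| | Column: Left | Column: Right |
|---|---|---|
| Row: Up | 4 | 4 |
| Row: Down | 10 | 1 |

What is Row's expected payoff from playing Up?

4

E[Up] = 0.625·4 + 0.25·4 + 0.125·4 = 2.5 + 1 + 0.5 = 4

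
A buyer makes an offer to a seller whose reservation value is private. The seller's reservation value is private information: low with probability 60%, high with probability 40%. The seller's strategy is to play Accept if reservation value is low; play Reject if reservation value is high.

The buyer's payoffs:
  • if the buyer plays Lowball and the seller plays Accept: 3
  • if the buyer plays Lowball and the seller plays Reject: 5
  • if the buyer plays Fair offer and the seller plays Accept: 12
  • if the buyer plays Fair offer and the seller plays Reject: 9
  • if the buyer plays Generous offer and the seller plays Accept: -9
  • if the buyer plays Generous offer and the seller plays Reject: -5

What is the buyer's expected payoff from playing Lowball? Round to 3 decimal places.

E[Lowball] = 0.6·3 + 0.4·5 = 1.8 + 2 = 3.8

3.800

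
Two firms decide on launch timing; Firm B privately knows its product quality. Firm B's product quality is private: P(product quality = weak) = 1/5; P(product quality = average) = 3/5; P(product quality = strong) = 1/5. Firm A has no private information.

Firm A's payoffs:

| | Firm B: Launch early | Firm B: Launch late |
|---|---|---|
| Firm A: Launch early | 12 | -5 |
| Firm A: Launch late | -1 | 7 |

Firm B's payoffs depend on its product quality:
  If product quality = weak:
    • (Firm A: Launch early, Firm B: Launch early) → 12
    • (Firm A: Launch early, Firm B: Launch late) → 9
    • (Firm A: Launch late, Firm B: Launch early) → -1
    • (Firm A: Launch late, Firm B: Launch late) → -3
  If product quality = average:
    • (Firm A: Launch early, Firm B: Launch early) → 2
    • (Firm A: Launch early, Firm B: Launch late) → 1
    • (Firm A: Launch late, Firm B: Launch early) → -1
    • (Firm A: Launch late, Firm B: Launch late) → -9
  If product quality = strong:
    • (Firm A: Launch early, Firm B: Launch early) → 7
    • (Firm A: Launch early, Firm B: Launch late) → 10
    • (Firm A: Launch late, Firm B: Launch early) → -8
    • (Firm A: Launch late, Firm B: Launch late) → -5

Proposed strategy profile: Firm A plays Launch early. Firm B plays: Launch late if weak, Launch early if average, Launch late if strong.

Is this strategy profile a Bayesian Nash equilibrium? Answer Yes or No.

Firm A plays Launch early: E[Launch early] = 1/5·(-5) + 3/5·(12) + 1/5·(-5) = 26/5; E[Launch late] = 11/5. Best-responding. ✓
Firm B (product quality weak), facing Launch early: Launch early gives 12, Launch late gives 9. Proposed Launch late is not best — profitable deviation exists. ✗
Firm B (product quality average), facing Launch early: Launch early gives 2, Launch late gives 1. Proposed Launch early is best. ✓
Firm B (product quality strong), facing Launch early: Launch early gives 7, Launch late gives 10. Proposed Launch late is best. ✓

No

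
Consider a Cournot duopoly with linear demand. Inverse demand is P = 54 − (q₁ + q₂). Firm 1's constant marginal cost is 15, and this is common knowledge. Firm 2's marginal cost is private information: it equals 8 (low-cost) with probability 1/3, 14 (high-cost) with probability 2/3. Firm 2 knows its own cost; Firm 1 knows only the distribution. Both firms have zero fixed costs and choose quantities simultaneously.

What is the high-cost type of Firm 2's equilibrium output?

Firm 2 with cost c maximizes (54 − (q₁+q₂) − c)·q₂, giving q₂(c) = (54 − c − q₁)/2.
E[c₂] = 1/3·8 + 2/3·14 = 12
Firm 1's FOC against E[q₂] yields q₁ = (54 − 2·15 + E[c₂])/3 = (54 − 30 + 12)/3 = 12.
q₂(high-cost) = (54 − 14 − 12)/2 = 14.

14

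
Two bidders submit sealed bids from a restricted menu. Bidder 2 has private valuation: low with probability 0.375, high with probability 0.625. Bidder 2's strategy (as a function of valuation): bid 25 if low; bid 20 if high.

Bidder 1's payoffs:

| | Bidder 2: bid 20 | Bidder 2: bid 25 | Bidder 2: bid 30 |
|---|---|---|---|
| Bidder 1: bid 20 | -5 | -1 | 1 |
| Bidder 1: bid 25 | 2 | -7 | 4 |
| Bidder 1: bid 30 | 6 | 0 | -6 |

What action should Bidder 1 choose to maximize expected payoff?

E[bid 20] = 0.375·(-1) + 0.625·(-5) = -3.5
E[bid 25] = 0.375·(-7) + 0.625·(2) = -1.375
E[bid 30] = 0.375·(0) + 0.625·(6) = 3.75
Best response: bid 30 (3.75 is the largest).

bid 30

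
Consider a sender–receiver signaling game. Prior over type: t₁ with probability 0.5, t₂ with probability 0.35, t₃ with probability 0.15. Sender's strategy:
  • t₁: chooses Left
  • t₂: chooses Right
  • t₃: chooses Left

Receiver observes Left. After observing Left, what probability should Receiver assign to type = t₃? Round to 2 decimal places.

0.23

Apply Bayes' rule using the sender's strategy as the likelihood.
P(Left) = 0.5·1 + 0.35·0 + 0.15·1 = 0.65
P(t₃ | Left) = (0.15·1) / 0.65 = 0.15 / 0.65 = 0.230769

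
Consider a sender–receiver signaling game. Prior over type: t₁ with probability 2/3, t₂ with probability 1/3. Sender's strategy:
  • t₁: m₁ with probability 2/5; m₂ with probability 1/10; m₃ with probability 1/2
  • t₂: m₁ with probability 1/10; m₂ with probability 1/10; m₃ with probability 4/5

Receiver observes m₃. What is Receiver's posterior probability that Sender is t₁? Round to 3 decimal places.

P(m₃) = (2/3)·(1/2) + (1/3)·(4/5) = 3/5
P(t₁ | m₃) = ((2/3)·(1/2)) / (3/5) = (1/3) / (3/5) = 5/9

0.556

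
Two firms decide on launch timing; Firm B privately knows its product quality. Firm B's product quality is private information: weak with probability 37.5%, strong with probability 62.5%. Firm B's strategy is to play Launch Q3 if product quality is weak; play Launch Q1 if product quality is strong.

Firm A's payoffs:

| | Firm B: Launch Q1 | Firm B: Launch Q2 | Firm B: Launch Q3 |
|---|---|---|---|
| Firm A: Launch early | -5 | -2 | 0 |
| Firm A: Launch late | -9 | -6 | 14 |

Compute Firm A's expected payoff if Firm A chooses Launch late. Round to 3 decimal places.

-0.375

E[Launch late] = 0.375·14 + 0.625·(-9) = 5.25 + (-5.625) = -0.375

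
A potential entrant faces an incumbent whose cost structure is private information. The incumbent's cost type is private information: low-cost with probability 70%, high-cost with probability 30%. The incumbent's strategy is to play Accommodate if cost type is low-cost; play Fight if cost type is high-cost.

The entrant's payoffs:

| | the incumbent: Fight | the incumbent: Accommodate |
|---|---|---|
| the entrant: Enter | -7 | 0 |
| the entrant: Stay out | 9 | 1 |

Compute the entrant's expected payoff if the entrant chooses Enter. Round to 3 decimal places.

E[Enter] = 0.7·0 + 0.3·(-7) = 0 + (-2.1) = -2.1

-2.100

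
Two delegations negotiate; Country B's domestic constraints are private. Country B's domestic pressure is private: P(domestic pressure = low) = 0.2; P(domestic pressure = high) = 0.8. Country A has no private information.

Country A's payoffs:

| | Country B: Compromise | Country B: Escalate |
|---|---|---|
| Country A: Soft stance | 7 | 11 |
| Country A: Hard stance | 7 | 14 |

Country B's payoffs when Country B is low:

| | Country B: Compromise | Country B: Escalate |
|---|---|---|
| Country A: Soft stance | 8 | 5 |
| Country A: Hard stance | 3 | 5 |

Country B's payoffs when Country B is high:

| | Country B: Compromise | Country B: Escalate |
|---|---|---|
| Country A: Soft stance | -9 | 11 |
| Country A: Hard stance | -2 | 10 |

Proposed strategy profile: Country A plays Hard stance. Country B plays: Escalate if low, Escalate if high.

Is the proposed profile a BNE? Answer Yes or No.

Yes

Country A plays Hard stance: E[Hard stance] = 0.2·(14) + 0.8·(14) = 14; E[Soft stance] = 11. Best-responding. ✓
Country B (domestic pressure low), facing Hard stance: Compromise gives 3, Escalate gives 5. Proposed Escalate is best. ✓
Country B (domestic pressure high), facing Hard stance: Compromise gives -2, Escalate gives 10. Proposed Escalate is best. ✓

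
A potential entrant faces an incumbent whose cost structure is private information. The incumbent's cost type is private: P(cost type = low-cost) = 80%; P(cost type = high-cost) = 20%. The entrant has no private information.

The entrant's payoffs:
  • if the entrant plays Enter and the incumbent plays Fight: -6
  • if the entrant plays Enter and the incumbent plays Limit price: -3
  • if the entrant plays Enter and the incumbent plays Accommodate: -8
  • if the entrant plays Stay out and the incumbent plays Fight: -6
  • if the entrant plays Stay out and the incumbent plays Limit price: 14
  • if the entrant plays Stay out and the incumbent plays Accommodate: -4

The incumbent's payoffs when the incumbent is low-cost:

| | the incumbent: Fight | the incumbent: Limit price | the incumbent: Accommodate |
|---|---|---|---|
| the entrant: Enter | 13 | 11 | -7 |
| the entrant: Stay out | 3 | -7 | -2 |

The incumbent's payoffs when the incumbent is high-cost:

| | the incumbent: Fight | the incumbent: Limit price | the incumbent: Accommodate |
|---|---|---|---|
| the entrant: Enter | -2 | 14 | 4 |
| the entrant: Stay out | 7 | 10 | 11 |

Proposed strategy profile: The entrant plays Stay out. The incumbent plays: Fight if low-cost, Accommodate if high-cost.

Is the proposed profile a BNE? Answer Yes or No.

Yes

The entrant plays Stay out: E[Stay out] = 0.8·(-6) + 0.2·(-4) = -5.6; E[Enter] = -6.4. Best-responding. ✓
The incumbent (cost type low-cost), facing Stay out: Fight gives 3, Limit price gives -7, Accommodate gives -2. Proposed Fight is best. ✓
The incumbent (cost type high-cost), facing Stay out: Fight gives 7, Limit price gives 10, Accommodate gives 11. Proposed Accommodate is best. ✓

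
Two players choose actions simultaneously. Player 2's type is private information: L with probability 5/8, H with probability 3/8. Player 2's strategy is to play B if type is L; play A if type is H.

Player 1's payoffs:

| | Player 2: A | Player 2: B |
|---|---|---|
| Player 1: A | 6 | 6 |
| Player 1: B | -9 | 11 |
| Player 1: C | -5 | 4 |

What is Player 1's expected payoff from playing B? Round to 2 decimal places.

E[B] = 5/8·11 + 3/8·(-9) = 55/8 + (-27/8) = 7/2

3.50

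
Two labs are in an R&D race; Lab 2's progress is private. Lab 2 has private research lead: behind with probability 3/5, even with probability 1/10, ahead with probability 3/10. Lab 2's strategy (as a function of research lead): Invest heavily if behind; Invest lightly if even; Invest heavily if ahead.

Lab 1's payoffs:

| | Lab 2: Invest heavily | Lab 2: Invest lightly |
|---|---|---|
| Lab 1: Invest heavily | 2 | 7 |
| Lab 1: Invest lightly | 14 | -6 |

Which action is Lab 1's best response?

Invest lightly

Compute Lab 1's expected payoff for each action, taking the expectation over Lab 2's type.
E[Invest heavily] = 3/5·(2) + 1/10·(7) + 3/10·(2) = 5/2
E[Invest lightly] = 3/5·(14) + 1/10·(-6) + 3/10·(14) = 12
Best response: Invest lightly (12 is the largest).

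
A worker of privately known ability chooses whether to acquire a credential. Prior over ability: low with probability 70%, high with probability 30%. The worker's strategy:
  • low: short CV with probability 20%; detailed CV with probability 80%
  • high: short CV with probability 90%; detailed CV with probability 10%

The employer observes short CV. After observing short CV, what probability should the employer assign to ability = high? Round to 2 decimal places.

0.66

P(short CV) = 0.7·0.2 + 0.3·0.9 = 0.41
P(high | short CV) = (0.3·0.9) / 0.41 = 0.27 / 0.41 = 0.658537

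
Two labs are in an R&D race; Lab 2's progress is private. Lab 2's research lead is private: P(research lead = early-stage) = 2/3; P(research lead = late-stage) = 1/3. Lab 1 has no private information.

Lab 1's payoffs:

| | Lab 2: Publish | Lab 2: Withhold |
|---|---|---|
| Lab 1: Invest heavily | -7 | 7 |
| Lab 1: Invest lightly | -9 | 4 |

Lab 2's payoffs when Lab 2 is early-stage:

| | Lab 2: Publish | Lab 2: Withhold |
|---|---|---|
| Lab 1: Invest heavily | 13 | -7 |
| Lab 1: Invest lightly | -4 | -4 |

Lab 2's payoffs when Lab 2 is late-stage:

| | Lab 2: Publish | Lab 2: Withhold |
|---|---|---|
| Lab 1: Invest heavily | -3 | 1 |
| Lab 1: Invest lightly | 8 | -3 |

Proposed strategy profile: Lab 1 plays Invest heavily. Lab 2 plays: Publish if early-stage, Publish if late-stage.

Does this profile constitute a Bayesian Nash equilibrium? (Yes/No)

No

A profile is a BNE iff every type of every player is best-responding given beliefs about the other side.
Lab 1 plays Invest heavily: E[Invest heavily] = 2/3·(-7) + 1/3·(-7) = -7; E[Invest lightly] = -9. Best-responding. ✓
Lab 2 (research lead early-stage), facing Invest heavily: Publish gives 13, Withhold gives -7. Proposed Publish is best. ✓
Lab 2 (research lead late-stage), facing Invest heavily: Publish gives -3, Withhold gives 1. Proposed Publish is not best — profitable deviation exists. ✗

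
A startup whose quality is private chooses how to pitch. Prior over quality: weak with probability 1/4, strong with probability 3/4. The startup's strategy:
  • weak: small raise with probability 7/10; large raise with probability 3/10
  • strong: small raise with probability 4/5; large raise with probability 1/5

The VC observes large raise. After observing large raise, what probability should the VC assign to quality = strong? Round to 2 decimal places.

P(large raise) = (1/4)·(3/10) + (3/4)·(1/5) = 9/40
P(strong | large raise) = ((3/4)·(1/5)) / (9/40) = (3/20) / (9/40) = 2/3

0.67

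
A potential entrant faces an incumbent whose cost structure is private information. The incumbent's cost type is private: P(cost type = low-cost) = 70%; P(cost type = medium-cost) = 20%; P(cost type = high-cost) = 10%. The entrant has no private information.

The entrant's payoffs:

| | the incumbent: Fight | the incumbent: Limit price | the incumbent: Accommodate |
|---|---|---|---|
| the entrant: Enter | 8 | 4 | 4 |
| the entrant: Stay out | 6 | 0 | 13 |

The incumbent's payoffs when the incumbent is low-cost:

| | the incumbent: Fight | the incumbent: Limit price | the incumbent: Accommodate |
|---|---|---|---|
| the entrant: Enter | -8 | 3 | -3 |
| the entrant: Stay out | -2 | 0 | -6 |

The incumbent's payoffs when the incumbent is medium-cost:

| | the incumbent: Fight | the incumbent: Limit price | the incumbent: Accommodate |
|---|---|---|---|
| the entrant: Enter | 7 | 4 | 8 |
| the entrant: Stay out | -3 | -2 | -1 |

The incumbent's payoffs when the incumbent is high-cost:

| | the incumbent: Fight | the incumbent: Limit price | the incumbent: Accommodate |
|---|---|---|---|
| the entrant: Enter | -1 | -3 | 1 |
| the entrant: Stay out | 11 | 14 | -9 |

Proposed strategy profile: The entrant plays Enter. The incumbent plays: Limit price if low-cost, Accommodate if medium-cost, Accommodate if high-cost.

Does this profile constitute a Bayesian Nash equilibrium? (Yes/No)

A profile is a BNE iff every type of every player is best-responding given beliefs about the other side.
The entrant plays Enter: E[Enter] = 0.7·(4) + 0.2·(4) + 0.1·(4) = 4; E[Stay out] = 3.9. Best-responding. ✓
The incumbent (cost type low-cost), facing Enter: Fight gives -8, Limit price gives 3, Accommodate gives -3. Proposed Limit price is best. ✓
The incumbent (cost type medium-cost), facing Enter: Fight gives 7, Limit price gives 4, Accommodate gives 8. Proposed Accommodate is best. ✓
The incumbent (cost type high-cost), facing Enter: Fight gives -1, Limit price gives -3, Accommodate gives 1. Proposed Accommodate is best. ✓

Yes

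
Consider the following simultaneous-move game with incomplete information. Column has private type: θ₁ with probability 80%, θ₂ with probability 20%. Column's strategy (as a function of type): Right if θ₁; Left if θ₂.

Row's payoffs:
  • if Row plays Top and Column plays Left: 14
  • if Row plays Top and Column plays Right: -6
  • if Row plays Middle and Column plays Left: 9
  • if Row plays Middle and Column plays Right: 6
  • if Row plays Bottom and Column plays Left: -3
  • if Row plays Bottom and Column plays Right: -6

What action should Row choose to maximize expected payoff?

Compute Row's expected payoff for each action, taking the expectation over Column's type.
E[Top] = 0.8·(-6) + 0.2·(14) = -2
E[Middle] = 0.8·(6) + 0.2·(9) = 6.6
E[Bottom] = 0.8·(-6) + 0.2·(-3) = -5.4
Best response: Middle (6.6 is the largest).

Middle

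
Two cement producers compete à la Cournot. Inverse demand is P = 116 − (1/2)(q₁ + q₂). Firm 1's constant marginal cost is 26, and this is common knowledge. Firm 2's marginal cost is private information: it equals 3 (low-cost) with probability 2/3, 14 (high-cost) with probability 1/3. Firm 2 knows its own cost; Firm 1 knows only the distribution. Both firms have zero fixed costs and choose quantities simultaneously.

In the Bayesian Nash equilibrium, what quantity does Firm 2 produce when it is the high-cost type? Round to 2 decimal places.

78.44

Firm 2 with cost c maximizes (116 − (1/2)(q₁+q₂) − c)·q₂, giving q₂(c) = (116 − c − (1/2)q₁).
E[c₂] = 2/3·3 + 1/3·14 = 6.66667
Firm 1's FOC against E[q₂] yields q₁ = (116 − 2·26 + E[c₂])/(3/2) = (116 − 52 + 6.66667)/(3/2) = 47.1111.
q₂(high-cost) = (116 − 14 − (1/2)·47.1111) = 78.4444.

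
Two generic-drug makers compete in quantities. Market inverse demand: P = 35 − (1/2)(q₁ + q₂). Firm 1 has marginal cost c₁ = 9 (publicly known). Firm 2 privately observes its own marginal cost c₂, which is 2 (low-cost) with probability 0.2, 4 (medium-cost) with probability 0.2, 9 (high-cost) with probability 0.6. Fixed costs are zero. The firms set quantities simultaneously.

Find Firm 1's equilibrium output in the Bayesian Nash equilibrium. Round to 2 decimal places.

Type-c best response for Firm 2: q₂(c) = (35 − c) − q₁/2.
Firm 1 maximizes expected profit; its first-order condition is 35 − q₁ − (1/2)E[q₂] − 9 = 0.
Substituting E[q₂] and solving: E[c₂] = 6.6, so q₁ = (35 − 2·9 + 6.6)/(3/2) = 15.7333.

15.73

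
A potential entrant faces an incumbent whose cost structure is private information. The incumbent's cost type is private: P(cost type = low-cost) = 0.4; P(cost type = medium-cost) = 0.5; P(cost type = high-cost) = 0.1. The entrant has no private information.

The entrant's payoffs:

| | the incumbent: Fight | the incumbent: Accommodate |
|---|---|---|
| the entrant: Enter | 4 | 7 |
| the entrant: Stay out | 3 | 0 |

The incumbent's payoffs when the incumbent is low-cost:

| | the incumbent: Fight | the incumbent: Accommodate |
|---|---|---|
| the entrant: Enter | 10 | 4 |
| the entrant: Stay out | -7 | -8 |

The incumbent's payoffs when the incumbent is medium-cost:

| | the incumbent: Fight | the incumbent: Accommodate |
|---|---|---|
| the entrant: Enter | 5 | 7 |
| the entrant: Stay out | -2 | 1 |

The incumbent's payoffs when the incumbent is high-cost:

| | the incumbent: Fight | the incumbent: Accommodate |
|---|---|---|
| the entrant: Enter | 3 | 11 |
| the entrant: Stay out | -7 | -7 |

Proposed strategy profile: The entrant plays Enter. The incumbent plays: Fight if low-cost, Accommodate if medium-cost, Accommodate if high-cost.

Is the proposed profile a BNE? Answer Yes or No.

A profile is a BNE iff every type of every player is best-responding given beliefs about the other side.
The entrant plays Enter: E[Enter] = 0.4·(4) + 0.5·(7) + 0.1·(7) = 5.8; E[Stay out] = 1.2. Best-responding. ✓
The incumbent (cost type low-cost), facing Enter: Fight gives 10, Accommodate gives 4. Proposed Fight is best. ✓
The incumbent (cost type medium-cost), facing Enter: Fight gives 5, Accommodate gives 7. Proposed Accommodate is best. ✓
The incumbent (cost type high-cost), facing Enter: Fight gives 3, Accommodate gives 11. Proposed Accommodate is best. ✓

Yes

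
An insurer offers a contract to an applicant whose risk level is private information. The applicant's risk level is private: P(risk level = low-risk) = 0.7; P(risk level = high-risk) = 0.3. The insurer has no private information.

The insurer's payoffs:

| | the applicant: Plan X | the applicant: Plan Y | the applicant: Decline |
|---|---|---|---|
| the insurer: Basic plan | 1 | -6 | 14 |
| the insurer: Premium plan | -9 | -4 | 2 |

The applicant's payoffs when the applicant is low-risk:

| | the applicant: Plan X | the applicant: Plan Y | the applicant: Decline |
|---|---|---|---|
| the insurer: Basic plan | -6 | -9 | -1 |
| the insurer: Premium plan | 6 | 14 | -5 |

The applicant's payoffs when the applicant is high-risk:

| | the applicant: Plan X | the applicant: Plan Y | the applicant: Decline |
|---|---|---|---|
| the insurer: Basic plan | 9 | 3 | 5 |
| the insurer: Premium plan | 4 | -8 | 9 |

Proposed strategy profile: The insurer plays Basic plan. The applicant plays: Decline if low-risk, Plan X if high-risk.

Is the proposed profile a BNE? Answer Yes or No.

A profile is a BNE iff every type of every player is best-responding given beliefs about the other side.
The insurer plays Basic plan: E[Basic plan] = 0.7·(14) + 0.3·(1) = 10.1; E[Premium plan] = -1.3. Best-responding. ✓
The applicant (risk level low-risk), facing Basic plan: Plan X gives -6, Plan Y gives -9, Decline gives -1. Proposed Decline is best. ✓
The applicant (risk level high-risk), facing Basic plan: Plan X gives 9, Plan Y gives 3, Decline gives 5. Proposed Plan X is best. ✓

Yes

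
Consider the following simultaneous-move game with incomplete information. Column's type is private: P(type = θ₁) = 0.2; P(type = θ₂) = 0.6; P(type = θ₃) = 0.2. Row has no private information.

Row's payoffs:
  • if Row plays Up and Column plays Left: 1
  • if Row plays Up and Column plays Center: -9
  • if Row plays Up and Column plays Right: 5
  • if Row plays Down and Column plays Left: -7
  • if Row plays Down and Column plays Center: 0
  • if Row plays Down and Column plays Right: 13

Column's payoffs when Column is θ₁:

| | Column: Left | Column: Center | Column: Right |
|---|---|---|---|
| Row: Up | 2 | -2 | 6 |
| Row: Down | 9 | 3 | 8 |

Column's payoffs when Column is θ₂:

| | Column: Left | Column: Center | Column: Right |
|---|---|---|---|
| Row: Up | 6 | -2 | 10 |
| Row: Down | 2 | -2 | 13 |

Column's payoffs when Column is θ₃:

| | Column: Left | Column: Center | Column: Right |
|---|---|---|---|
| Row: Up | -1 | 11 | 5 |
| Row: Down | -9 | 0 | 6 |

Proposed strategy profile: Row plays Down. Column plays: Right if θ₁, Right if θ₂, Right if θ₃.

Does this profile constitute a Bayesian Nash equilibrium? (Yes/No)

Row plays Down: E[Down] = 0.2·(13) + 0.6·(13) + 0.2·(13) = 13; E[Up] = 5. Best-responding. ✓
Column (type θ₁), facing Down: Left gives 9, Center gives 3, Right gives 8. Proposed Right is not best — profitable deviation exists. ✗
Column (type θ₂), facing Down: Left gives 2, Center gives -2, Right gives 13. Proposed Right is best. ✓
Column (type θ₃), facing Down: Left gives -9, Center gives 0, Right gives 6. Proposed Right is best. ✓

No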